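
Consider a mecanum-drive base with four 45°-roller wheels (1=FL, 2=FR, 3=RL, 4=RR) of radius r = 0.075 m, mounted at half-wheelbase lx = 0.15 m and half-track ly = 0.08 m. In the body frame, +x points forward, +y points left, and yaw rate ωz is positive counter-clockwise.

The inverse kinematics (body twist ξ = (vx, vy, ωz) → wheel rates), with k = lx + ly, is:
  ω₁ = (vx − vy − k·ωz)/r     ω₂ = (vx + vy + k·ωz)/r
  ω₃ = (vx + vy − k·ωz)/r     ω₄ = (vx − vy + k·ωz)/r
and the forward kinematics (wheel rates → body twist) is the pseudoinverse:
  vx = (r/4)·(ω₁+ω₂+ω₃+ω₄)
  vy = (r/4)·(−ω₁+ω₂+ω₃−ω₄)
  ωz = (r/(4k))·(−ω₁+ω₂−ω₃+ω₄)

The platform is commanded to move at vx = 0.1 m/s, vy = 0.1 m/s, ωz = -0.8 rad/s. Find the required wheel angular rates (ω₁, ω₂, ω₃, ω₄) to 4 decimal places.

k = lx + ly = 0.15 + 0.08 = 0.2300;  k·ωz = 0.2300·-0.8 = -0.1840
ω₁ (FL) = (vx − vy − k·ωz)/r = 0.1840/0.075 = 2.4533
ω₂ (FR) = (vx + vy + k·ωz)/r = 0.0160/0.075 = 0.2133
ω₃ (RL) = (vx + vy − k·ωz)/r = 0.3840/0.075 = 5.1200
ω₄ (RR) = (vx − vy + k·ωz)/r = -0.1840/0.075 = -2.4533

(2.4533, 0.2133, 5.1200, -2.4533)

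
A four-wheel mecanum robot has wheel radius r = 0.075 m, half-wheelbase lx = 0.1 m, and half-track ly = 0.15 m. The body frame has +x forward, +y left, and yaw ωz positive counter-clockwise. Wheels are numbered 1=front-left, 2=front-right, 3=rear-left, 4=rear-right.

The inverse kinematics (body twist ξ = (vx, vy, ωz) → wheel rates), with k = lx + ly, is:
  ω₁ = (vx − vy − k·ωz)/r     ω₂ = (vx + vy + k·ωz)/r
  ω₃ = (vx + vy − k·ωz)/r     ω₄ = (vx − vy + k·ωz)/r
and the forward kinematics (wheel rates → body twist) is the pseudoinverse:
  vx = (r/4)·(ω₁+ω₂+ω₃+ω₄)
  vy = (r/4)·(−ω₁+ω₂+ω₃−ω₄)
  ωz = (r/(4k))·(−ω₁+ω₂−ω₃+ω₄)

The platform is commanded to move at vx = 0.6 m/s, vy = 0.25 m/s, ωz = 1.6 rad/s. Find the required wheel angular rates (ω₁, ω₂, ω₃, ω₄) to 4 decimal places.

k = lx + ly = 0.1 + 0.15 = 0.2500;  k·ωz = 0.2500·1.6 = 0.4000
ω₁ (FL) = (vx − vy − k·ωz)/r = -0.0500/0.075 = -0.6667
ω₂ (FR) = (vx + vy + k·ωz)/r = 1.2500/0.075 = 16.6667
ω₃ (RL) = (vx + vy − k·ωz)/r = 0.4500/0.075 = 6.0000
ω₄ (RR) = (vx − vy + k·ωz)/r = 0.7500/0.075 = 10.0000

(-0.6667, 16.6667, 6.0000, 10.0000)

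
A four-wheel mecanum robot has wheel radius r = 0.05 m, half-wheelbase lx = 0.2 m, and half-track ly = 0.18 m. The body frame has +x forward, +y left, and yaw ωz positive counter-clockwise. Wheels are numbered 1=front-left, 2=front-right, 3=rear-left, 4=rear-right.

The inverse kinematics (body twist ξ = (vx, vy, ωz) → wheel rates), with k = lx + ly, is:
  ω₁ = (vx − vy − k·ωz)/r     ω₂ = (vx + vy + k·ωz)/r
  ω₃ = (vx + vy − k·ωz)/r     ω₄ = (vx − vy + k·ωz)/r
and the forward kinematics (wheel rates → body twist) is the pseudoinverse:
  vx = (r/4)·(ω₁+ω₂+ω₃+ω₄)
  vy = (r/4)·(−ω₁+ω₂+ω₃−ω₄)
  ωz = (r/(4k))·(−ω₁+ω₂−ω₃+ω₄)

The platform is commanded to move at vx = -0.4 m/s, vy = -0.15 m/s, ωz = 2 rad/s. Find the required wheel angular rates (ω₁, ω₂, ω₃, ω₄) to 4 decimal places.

k = lx + ly = 0.2 + 0.18 = 0.3800;  k·ωz = 0.3800·2 = 0.7600
ω₁ (FL) = (vx − vy − k·ωz)/r = -1.0100/0.05 = -20.2000
ω₂ (FR) = (vx + vy + k·ωz)/r = 0.2100/0.05 = 4.2000
ω₃ (RL) = (vx + vy − k·ωz)/r = -1.3100/0.05 = -26.2000
ω₄ (RR) = (vx − vy + k·ωz)/r = 0.5100/0.05 = 10.2000

(-20.2000, 4.2000, -26.2000, 10.2000)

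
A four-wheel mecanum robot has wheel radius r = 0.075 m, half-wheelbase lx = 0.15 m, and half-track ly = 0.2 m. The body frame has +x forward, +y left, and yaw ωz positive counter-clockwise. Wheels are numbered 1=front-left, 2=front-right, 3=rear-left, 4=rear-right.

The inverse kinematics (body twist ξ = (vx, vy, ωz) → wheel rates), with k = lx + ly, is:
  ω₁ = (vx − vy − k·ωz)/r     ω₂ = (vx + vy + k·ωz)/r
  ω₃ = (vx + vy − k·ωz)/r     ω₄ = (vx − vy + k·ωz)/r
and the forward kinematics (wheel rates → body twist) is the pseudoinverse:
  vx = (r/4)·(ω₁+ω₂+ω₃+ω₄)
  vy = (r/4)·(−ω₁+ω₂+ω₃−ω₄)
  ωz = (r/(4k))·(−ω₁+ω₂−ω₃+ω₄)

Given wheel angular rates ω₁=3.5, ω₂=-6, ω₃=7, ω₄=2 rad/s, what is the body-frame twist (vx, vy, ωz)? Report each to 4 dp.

k = lx + ly = 0.15 + 0.2 = 0.3500
ω₁+ω₂+ω₃+ω₄ = 6.5000  →  vx = (0.075/4)·6.5000 = 0.1219
−ω₁+ω₂+ω₃−ω₄ = -4.5000  →  vy = (0.075/4)·-4.5000 = -0.0844
−ω₁+ω₂−ω₃+ω₄ = -14.5000  →  ωz = (0.075/1.4000)·-14.5000 = -0.7768

(0.1219, -0.0844, -0.7768)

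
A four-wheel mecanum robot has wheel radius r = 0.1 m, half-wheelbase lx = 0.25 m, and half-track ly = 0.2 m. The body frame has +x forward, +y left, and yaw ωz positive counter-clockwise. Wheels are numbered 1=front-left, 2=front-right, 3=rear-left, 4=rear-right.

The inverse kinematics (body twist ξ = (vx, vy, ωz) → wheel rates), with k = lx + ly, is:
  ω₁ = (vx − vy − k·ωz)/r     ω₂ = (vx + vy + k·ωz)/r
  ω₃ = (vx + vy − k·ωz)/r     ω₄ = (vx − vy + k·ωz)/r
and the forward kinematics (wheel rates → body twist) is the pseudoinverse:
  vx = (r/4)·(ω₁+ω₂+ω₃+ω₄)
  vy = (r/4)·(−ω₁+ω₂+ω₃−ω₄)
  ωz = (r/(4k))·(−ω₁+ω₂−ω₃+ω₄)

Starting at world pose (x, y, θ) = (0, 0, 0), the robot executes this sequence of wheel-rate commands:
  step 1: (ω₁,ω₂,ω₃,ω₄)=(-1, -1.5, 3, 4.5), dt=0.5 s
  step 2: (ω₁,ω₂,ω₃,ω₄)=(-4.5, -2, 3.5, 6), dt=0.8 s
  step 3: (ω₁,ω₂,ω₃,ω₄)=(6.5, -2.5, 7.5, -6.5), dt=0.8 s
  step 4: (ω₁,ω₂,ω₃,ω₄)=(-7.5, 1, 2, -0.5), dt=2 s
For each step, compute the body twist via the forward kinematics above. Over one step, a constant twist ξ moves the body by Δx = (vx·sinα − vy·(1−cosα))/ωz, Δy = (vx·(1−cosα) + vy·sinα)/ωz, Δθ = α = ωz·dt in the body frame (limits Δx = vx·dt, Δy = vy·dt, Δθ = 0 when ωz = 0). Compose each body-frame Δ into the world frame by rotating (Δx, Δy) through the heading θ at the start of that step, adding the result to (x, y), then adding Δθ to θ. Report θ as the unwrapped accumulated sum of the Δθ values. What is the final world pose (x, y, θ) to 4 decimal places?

step 1: ξ=(vx,vy,ωz)=(0.1250, -0.0500, 0.0556), dt=0.5 → body Δ=(0.0628, -0.0241, 0.0278) → world pose (0.0628, -0.0241, 0.0278)
step 2: ξ=(vx,vy,ωz)=(0.0750, 0.0000, 0.2778), dt=0.8 → body Δ=(0.0595, 0.0066, 0.2222) → world pose (0.1221, -0.0158, 0.2500)
step 3: ξ=(vx,vy,ωz)=(0.1250, 0.1250, -1.2778), dt=0.8 → body Δ=(0.1303, 0.0367, -1.0222) → world pose (0.2393, 0.0519, -0.7722)
step 4: ξ=(vx,vy,ωz)=(-0.1250, 0.2750, 0.3333), dt=2.0 → body Δ=(-0.4085, 0.4299, 0.6667) → world pose (0.2466, 0.6449, -0.1056)

(0.2466, 0.6449, -0.1056)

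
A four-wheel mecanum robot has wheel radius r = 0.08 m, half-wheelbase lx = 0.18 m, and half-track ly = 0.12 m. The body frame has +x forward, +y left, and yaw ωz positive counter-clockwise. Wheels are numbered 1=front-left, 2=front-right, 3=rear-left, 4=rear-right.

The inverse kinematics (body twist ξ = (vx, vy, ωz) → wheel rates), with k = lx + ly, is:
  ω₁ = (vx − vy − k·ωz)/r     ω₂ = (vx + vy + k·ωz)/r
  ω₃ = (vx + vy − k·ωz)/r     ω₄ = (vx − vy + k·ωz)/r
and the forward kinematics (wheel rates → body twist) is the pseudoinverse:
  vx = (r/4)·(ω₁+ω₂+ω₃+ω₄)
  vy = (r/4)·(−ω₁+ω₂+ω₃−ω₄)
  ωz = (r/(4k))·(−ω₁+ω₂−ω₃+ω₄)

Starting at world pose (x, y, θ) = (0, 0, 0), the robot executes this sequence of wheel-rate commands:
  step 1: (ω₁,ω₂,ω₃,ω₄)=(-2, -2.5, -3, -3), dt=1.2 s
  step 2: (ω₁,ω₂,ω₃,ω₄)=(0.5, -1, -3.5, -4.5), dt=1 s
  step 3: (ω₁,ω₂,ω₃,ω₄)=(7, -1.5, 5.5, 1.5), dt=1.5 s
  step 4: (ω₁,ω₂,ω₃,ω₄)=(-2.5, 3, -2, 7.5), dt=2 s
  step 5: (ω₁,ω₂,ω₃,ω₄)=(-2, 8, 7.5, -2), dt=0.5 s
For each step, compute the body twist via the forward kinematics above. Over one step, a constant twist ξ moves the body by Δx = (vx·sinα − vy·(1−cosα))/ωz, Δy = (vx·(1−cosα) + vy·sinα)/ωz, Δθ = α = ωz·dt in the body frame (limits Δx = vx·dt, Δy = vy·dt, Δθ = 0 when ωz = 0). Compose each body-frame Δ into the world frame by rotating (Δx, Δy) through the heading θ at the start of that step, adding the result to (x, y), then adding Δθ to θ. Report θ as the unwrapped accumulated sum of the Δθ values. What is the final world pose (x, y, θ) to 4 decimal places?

(-0.1612, -0.3241, 0.5600)

step 1: ξ=(vx,vy,ωz)=(-0.2100, -0.0100, -0.0333), dt=1.2 → body Δ=(-0.2522, -0.0070, -0.0400) → world pose (-0.2522, -0.0070, -0.0400)
step 2: ξ=(vx,vy,ωz)=(-0.1700, -0.0100, -0.1667), dt=1.0 → body Δ=(-0.1700, 0.0042, -0.1667) → world pose (-0.4219, 0.0040, -0.2067)
step 3: ξ=(vx,vy,ωz)=(0.2500, -0.0900, -0.8333), dt=1.5 → body Δ=(0.2108, -0.3079, -1.2500) → world pose (-0.2788, -0.3406, -1.4567)
step 4: ξ=(vx,vy,ωz)=(0.1200, -0.0800, 1.0000), dt=2.0 → body Δ=(0.2224, 0.0972, 2.0000) → world pose (-0.1569, -0.5505, 0.5433)
step 5: ξ=(vx,vy,ωz)=(0.2300, 0.3900, 0.0333), dt=0.5 → body Δ=(0.1134, 0.1959, 0.0167) → world pose (-0.1612, -0.3241, 0.5600)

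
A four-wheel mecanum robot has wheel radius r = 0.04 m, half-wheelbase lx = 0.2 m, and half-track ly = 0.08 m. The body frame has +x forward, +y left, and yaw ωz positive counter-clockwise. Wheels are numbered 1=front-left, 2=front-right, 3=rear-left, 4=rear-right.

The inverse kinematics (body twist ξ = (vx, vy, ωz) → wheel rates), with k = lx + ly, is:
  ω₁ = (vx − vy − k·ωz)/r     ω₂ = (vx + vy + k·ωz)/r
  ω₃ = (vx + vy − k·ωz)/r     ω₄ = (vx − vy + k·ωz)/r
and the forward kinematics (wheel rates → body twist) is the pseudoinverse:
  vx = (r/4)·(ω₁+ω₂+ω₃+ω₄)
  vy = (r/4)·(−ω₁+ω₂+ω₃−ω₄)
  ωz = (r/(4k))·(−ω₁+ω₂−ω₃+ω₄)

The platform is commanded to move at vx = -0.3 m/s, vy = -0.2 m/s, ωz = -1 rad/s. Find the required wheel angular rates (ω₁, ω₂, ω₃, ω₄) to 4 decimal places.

(4.5000, -19.5000, -5.5000, -9.5000)

k = lx + ly = 0.2 + 0.08 = 0.2800;  k·ωz = 0.2800·-1 = -0.2800
ω₁ (FL) = (vx − vy − k·ωz)/r = 0.1800/0.04 = 4.5000
ω₂ (FR) = (vx + vy + k·ωz)/r = -0.7800/0.04 = -19.5000
ω₃ (RL) = (vx + vy − k·ωz)/r = -0.2200/0.04 = -5.5000
ω₄ (RR) = (vx − vy + k·ωz)/r = -0.3800/0.04 = -9.5000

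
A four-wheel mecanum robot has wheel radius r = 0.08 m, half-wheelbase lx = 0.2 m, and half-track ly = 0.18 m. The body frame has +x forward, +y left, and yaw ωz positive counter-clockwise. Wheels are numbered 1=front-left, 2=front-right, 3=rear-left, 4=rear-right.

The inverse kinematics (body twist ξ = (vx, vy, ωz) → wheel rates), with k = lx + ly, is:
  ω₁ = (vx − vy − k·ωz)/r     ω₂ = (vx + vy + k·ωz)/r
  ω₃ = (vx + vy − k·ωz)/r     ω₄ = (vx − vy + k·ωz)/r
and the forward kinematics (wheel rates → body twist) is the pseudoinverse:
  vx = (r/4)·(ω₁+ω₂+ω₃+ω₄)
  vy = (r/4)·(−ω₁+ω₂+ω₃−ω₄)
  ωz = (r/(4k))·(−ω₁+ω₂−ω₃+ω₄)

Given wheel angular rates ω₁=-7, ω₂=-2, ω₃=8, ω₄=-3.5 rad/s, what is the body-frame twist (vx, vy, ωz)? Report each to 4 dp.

k = lx + ly = 0.2 + 0.18 = 0.3800
ω₁+ω₂+ω₃+ω₄ = -4.5000  →  vx = (0.08/4)·-4.5000 = -0.0900
−ω₁+ω₂+ω₃−ω₄ = 16.5000  →  vy = (0.08/4)·16.5000 = 0.3300
−ω₁+ω₂−ω₃+ω₄ = -6.5000  →  ωz = (0.08/1.5200)·-6.5000 = -0.3421

(-0.0900, 0.3300, -0.3421)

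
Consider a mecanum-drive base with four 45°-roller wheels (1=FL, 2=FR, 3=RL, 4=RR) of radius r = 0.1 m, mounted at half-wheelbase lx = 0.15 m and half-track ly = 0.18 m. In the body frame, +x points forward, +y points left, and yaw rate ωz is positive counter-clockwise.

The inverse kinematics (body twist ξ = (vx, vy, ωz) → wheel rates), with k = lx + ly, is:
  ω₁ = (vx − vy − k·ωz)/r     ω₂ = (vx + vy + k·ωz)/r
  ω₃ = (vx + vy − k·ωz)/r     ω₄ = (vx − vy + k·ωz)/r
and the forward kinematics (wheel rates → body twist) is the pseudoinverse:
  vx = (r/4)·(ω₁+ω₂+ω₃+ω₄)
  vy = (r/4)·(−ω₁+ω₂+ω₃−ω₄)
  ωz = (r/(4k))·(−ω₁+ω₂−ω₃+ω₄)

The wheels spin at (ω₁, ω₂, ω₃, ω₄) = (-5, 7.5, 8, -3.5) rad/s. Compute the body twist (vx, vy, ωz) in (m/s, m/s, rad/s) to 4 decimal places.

(0.1750, 0.6000, 0.0758)

k = lx + ly = 0.15 + 0.18 = 0.3300
ω₁+ω₂+ω₃+ω₄ = 7.0000  →  vx = (0.1/4)·7.0000 = 0.1750
−ω₁+ω₂+ω₃−ω₄ = 24.0000  →  vy = (0.1/4)·24.0000 = 0.6000
−ω₁+ω₂−ω₃+ω₄ = 1.0000  →  ωz = (0.1/1.3200)·1.0000 = 0.0758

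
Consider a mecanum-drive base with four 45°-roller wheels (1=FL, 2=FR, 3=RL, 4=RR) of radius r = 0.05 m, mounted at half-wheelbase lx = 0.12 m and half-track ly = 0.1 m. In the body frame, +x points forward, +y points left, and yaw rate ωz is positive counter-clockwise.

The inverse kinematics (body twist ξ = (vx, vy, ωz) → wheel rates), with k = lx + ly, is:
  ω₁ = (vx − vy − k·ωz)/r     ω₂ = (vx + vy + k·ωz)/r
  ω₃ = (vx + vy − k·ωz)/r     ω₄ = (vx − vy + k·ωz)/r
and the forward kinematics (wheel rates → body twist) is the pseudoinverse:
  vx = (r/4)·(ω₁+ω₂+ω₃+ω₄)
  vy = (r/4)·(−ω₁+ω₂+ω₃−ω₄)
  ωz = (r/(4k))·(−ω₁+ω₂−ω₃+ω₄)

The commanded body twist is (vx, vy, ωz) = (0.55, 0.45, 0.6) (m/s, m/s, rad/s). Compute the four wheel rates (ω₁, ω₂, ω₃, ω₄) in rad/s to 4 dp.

k = lx + ly = 0.12 + 0.1 = 0.2200;  k·ωz = 0.2200·0.6 = 0.1320
ω₁ (FL) = (vx − vy − k·ωz)/r = -0.0320/0.05 = -0.6400
ω₂ (FR) = (vx + vy + k·ωz)/r = 1.1320/0.05 = 22.6400
ω₃ (RL) = (vx + vy − k·ωz)/r = 0.8680/0.05 = 17.3600
ω₄ (RR) = (vx − vy + k·ωz)/r = 0.2320/0.05 = 4.6400

(-0.6400, 22.6400, 17.3600, 4.6400)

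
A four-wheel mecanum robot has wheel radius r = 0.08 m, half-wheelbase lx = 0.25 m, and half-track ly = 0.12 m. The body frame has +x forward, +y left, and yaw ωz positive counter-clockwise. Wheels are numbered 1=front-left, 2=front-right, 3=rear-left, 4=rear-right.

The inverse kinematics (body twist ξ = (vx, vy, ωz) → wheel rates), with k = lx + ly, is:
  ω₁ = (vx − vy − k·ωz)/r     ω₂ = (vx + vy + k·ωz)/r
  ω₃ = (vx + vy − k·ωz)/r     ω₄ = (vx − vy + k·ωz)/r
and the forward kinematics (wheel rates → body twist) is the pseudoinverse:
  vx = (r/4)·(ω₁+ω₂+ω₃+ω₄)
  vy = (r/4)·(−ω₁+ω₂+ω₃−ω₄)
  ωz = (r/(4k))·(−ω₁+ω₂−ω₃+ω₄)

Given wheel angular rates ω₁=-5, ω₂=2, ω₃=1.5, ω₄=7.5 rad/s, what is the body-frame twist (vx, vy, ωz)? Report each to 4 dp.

k = lx + ly = 0.25 + 0.12 = 0.3700
ω₁+ω₂+ω₃+ω₄ = 6.0000  →  vx = (0.08/4)·6.0000 = 0.1200
−ω₁+ω₂+ω₃−ω₄ = 1.0000  →  vy = (0.08/4)·1.0000 = 0.0200
−ω₁+ω₂−ω₃+ω₄ = 13.0000  →  ωz = (0.08/1.4800)·13.0000 = 0.7027

(0.1200, 0.0200, 0.7027)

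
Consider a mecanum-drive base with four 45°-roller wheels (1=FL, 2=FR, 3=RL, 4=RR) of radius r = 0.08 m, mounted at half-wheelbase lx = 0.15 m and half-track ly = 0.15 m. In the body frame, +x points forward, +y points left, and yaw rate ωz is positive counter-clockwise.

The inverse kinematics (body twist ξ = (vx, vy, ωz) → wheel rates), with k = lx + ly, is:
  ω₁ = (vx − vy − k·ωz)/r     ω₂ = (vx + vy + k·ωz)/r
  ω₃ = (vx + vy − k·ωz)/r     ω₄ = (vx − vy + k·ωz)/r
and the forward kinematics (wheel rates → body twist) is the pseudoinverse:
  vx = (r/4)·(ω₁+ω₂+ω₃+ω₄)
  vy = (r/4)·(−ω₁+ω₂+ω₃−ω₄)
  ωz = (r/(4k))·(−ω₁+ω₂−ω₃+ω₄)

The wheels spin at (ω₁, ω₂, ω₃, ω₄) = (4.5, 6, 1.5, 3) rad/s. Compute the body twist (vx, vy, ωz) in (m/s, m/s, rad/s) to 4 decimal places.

k = lx + ly = 0.15 + 0.15 = 0.3000
ω₁+ω₂+ω₃+ω₄ = 15.0000  →  vx = (0.08/4)·15.0000 = 0.3000
−ω₁+ω₂+ω₃−ω₄ = 0.0000  →  vy = (0.08/4)·0.0000 = 0.0000
−ω₁+ω₂−ω₃+ω₄ = 3.0000  →  ωz = (0.08/1.2000)·3.0000 = 0.2000

(0.3000, 0.0000, 0.2000)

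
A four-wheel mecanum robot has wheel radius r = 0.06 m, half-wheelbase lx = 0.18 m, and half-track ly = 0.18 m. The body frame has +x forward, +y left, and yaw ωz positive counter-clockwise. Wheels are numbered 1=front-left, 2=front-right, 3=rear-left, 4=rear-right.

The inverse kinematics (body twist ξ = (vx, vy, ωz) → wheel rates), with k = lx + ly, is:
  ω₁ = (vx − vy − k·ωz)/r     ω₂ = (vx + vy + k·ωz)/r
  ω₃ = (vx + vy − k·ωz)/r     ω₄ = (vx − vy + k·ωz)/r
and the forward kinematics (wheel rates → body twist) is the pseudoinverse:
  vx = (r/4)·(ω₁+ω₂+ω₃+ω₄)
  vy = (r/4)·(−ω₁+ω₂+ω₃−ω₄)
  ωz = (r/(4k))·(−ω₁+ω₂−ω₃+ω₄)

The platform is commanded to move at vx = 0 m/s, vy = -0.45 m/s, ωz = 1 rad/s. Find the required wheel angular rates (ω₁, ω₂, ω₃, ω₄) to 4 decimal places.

k = lx + ly = 0.18 + 0.18 = 0.3600;  k·ωz = 0.3600·1 = 0.3600
ω₁ (FL) = (vx − vy − k·ωz)/r = 0.0900/0.06 = 1.5000
ω₂ (FR) = (vx + vy + k·ωz)/r = -0.0900/0.06 = -1.5000
ω₃ (RL) = (vx + vy − k·ωz)/r = -0.8100/0.06 = -13.5000
ω₄ (RR) = (vx − vy + k·ωz)/r = 0.8100/0.06 = 13.5000

(1.5000, -1.5000, -13.5000, 13.5000)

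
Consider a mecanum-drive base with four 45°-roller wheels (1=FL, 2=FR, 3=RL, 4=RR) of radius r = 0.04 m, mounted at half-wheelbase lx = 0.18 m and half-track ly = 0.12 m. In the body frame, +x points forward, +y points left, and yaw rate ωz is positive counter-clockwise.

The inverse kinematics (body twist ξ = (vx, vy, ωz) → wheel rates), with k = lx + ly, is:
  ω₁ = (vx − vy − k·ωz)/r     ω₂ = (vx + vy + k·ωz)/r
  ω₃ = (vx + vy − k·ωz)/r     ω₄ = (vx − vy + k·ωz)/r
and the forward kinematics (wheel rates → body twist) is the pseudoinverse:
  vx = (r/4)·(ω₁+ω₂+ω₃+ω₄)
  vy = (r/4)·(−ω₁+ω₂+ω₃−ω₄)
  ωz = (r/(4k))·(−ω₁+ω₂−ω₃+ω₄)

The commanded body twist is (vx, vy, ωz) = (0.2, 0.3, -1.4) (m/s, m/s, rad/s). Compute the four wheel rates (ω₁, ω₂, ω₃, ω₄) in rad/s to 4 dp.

(8.0000, 2.0000, 23.0000, -13.0000)

k = lx + ly = 0.18 + 0.12 = 0.3000;  k·ωz = 0.3000·-1.4 = -0.4200
ω₁ (FL) = (vx − vy − k·ωz)/r = 0.3200/0.04 = 8.0000
ω₂ (FR) = (vx + vy + k·ωz)/r = 0.0800/0.04 = 2.0000
ω₃ (RL) = (vx + vy − k·ωz)/r = 0.9200/0.04 = 23.0000
ω₄ (RR) = (vx − vy + k·ωz)/r = -0.5200/0.04 = -13.0000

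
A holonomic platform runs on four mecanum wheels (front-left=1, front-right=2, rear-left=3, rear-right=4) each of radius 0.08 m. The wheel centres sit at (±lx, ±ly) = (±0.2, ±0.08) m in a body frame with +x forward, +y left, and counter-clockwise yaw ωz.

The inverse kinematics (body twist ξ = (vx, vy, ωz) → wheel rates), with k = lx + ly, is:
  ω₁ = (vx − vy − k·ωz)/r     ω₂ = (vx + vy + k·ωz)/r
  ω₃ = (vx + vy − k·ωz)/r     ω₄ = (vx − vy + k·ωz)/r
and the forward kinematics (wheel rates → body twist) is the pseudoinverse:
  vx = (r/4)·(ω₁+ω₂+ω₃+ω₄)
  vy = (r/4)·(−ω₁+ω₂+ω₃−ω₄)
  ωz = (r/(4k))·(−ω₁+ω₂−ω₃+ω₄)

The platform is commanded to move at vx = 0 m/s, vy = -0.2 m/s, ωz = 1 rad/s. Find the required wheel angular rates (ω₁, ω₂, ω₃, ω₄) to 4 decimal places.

(-1.0000, 1.0000, -6.0000, 6.0000)

k = lx + ly = 0.2 + 0.08 = 0.2800;  k·ωz = 0.2800·1 = 0.2800
ω₁ (FL) = (vx − vy − k·ωz)/r = -0.0800/0.08 = -1.0000
ω₂ (FR) = (vx + vy + k·ωz)/r = 0.0800/0.08 = 1.0000
ω₃ (RL) = (vx + vy − k·ωz)/r = -0.4800/0.08 = -6.0000
ω₄ (RR) = (vx − vy + k·ωz)/r = 0.4800/0.08 = 6.0000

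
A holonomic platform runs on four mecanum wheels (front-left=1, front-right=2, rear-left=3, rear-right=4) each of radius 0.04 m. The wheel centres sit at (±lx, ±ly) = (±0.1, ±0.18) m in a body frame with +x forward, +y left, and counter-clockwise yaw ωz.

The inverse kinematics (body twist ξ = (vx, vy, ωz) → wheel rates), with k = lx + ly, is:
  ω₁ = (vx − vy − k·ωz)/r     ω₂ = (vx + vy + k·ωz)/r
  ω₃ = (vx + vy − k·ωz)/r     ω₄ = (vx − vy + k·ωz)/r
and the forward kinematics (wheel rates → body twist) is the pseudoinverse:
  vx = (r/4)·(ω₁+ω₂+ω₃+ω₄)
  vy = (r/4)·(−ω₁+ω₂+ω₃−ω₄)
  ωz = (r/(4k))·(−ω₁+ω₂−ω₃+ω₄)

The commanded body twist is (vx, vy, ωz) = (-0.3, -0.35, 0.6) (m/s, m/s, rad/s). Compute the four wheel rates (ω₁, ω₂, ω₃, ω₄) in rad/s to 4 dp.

(-2.9500, -12.0500, -20.4500, 5.4500)

k = lx + ly = 0.1 + 0.18 = 0.2800;  k·ωz = 0.2800·0.6 = 0.1680
ω₁ (FL) = (vx − vy − k·ωz)/r = -0.1180/0.04 = -2.9500
ω₂ (FR) = (vx + vy + k·ωz)/r = -0.4820/0.04 = -12.0500
ω₃ (RL) = (vx + vy − k·ωz)/r = -0.8180/0.04 = -20.4500
ω₄ (RR) = (vx − vy + k·ωz)/r = 0.2180/0.04 = 5.4500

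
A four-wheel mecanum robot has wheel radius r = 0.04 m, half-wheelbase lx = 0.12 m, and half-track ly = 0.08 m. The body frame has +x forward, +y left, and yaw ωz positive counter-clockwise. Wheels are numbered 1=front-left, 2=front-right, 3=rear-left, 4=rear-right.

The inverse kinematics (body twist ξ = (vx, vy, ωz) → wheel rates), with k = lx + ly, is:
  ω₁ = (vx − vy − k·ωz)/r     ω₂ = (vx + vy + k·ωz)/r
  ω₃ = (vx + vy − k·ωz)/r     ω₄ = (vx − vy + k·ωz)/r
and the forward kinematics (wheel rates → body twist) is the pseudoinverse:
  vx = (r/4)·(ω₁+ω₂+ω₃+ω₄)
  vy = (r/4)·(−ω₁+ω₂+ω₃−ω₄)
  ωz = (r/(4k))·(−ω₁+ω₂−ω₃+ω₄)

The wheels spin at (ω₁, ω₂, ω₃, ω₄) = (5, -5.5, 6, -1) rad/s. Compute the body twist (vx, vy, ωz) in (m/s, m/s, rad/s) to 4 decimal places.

(0.0450, -0.0350, -0.8750)

k = lx + ly = 0.12 + 0.08 = 0.2000
ω₁+ω₂+ω₃+ω₄ = 4.5000  →  vx = (0.04/4)·4.5000 = 0.0450
−ω₁+ω₂+ω₃−ω₄ = -3.5000  →  vy = (0.04/4)·-3.5000 = -0.0350
−ω₁+ω₂−ω₃+ω₄ = -17.5000  →  ωz = (0.04/0.8000)·-17.5000 = -0.8750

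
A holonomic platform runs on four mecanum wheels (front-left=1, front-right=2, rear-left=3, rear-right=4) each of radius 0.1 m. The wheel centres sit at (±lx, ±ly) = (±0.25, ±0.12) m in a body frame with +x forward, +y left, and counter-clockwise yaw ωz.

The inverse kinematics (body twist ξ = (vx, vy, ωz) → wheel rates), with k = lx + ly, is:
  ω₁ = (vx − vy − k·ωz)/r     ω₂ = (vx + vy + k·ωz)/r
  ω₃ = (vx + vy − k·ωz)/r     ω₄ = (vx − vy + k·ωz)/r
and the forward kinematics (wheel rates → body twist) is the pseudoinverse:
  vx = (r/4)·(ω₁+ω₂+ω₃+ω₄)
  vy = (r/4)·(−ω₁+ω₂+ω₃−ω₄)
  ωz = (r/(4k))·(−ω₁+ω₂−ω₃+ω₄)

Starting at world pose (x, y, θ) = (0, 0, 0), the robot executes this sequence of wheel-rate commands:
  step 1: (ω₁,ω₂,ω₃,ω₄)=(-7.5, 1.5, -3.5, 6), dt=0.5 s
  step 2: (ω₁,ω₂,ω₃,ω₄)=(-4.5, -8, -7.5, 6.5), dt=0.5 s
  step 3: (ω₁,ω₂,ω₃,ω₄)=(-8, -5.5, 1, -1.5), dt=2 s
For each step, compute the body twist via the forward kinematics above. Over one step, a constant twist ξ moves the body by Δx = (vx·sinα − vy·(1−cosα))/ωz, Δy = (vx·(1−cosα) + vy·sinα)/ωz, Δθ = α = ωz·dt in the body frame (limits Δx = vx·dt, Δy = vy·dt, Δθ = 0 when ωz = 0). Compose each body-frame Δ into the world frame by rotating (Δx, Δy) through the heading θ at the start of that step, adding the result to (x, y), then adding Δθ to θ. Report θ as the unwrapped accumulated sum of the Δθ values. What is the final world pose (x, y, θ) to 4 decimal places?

step 1: ξ=(vx,vy,ωz)=(-0.0875, -0.0125, 1.2500), dt=0.5 → body Δ=(-0.0391, -0.0191, 0.6250) → world pose (-0.0391, -0.0191, 0.6250)
step 2: ξ=(vx,vy,ωz)=(-0.3375, -0.4375, 0.7095), dt=0.5 → body Δ=(-0.1268, -0.2438, 0.3547) → world pose (0.0007, -0.2910, 0.9797)
step 3: ξ=(vx,vy,ωz)=(-0.3500, 0.1250, 0.0000), dt=2.0 → body Δ=(-0.7000, 0.2500, 0.0000) → world pose (-0.5969, -0.7329, 0.9797)

(-0.5969, -0.7329, 0.9797)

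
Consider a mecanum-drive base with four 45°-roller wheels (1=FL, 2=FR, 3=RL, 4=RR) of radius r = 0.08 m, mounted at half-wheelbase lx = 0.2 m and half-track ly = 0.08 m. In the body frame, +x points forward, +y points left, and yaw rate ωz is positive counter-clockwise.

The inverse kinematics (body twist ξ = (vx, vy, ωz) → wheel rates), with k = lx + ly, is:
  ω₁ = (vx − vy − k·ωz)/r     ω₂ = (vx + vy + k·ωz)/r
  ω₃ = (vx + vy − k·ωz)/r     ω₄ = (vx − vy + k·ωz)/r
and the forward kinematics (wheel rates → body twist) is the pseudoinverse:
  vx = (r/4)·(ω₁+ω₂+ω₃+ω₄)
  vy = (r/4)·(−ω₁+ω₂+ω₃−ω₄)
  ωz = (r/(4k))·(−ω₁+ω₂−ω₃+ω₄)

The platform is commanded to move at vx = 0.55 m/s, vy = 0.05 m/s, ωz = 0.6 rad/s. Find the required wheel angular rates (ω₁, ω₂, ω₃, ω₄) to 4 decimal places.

k = lx + ly = 0.2 + 0.08 = 0.2800;  k·ωz = 0.2800·0.6 = 0.1680
ω₁ (FL) = (vx − vy − k·ωz)/r = 0.3320/0.08 = 4.1500
ω₂ (FR) = (vx + vy + k·ωz)/r = 0.7680/0.08 = 9.6000
ω₃ (RL) = (vx + vy − k·ωz)/r = 0.4320/0.08 = 5.4000
ω₄ (RR) = (vx − vy + k·ωz)/r = 0.6680/0.08 = 8.3500

(4.1500, 9.6000, 5.4000, 8.3500)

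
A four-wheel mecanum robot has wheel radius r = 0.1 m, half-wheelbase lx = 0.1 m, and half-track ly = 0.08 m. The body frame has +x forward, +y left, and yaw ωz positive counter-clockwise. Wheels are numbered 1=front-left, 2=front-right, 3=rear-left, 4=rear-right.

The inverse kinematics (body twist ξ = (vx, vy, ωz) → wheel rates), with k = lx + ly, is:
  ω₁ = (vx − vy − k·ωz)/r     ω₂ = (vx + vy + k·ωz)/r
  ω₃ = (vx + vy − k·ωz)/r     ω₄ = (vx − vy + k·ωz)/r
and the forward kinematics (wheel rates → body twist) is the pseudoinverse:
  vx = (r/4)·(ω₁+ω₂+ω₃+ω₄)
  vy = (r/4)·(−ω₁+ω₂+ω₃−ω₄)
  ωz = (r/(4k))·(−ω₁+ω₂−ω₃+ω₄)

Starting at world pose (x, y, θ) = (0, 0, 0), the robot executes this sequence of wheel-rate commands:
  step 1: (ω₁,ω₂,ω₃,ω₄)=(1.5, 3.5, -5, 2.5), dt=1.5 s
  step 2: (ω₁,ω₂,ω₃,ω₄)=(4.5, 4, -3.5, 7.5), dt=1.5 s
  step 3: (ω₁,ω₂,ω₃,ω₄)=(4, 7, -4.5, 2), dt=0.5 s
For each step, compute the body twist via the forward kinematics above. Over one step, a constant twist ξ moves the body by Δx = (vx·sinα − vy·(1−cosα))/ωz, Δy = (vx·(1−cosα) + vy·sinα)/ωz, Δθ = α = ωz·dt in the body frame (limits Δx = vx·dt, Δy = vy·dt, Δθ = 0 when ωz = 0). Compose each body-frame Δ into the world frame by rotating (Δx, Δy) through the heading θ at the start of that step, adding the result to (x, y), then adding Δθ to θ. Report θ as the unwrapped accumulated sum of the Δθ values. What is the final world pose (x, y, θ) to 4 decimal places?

step 1: ξ=(vx,vy,ωz)=(0.0625, -0.1375, 1.3194), dt=1.5 → body Δ=(0.1891, -0.0295, 1.9792) → world pose (0.1891, -0.0295, 1.9792)
step 2: ξ=(vx,vy,ωz)=(0.3125, -0.2875, 1.4583), dt=1.5 → body Δ=(0.4860, 0.1774, 2.1875) → world pose (-0.1667, 0.3461, 4.1667)
step 3: ξ=(vx,vy,ωz)=(0.2125, -0.0875, 1.3194), dt=0.5 → body Δ=(0.1126, -0.0068, 0.6597) → world pose (-0.2310, 0.2534, 4.8264)

(-0.2310, 0.2534, 4.8264)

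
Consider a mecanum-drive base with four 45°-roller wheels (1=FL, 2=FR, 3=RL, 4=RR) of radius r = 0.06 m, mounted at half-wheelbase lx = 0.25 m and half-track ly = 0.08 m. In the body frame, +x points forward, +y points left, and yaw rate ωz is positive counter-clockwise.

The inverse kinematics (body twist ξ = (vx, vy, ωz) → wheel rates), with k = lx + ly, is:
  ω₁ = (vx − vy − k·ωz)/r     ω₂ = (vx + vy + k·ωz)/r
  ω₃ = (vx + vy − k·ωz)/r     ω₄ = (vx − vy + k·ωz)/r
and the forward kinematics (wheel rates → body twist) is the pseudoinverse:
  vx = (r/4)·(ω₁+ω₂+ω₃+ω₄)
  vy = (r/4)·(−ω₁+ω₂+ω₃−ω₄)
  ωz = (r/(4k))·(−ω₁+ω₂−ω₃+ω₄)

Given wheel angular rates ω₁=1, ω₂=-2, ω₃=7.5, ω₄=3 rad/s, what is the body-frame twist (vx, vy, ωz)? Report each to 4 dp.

k = lx + ly = 0.25 + 0.08 = 0.3300
ω₁+ω₂+ω₃+ω₄ = 9.5000  →  vx = (0.06/4)·9.5000 = 0.1425
−ω₁+ω₂+ω₃−ω₄ = 1.5000  →  vy = (0.06/4)·1.5000 = 0.0225
−ω₁+ω₂−ω₃+ω₄ = -7.5000  →  ωz = (0.06/1.3200)·-7.5000 = -0.3409

(0.1425, 0.0225, -0.3409)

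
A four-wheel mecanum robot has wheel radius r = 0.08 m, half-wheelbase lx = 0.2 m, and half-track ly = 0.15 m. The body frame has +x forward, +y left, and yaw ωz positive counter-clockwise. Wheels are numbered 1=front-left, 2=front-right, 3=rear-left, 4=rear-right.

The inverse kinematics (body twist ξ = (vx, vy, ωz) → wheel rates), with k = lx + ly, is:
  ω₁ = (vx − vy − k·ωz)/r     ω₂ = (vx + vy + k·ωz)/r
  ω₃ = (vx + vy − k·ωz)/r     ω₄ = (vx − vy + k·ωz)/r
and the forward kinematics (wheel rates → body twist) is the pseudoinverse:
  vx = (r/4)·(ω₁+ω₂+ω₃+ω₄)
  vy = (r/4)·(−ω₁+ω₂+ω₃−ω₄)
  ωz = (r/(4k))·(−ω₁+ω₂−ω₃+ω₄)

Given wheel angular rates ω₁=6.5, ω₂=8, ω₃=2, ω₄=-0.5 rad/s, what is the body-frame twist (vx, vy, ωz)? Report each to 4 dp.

k = lx + ly = 0.2 + 0.15 = 0.3500
ω₁+ω₂+ω₃+ω₄ = 16.0000  →  vx = (0.08/4)·16.0000 = 0.3200
−ω₁+ω₂+ω₃−ω₄ = 4.0000  →  vy = (0.08/4)·4.0000 = 0.0800
−ω₁+ω₂−ω₃+ω₄ = -1.0000  →  ωz = (0.08/1.4000)·-1.0000 = -0.0571

(0.3200, 0.0800, -0.0571)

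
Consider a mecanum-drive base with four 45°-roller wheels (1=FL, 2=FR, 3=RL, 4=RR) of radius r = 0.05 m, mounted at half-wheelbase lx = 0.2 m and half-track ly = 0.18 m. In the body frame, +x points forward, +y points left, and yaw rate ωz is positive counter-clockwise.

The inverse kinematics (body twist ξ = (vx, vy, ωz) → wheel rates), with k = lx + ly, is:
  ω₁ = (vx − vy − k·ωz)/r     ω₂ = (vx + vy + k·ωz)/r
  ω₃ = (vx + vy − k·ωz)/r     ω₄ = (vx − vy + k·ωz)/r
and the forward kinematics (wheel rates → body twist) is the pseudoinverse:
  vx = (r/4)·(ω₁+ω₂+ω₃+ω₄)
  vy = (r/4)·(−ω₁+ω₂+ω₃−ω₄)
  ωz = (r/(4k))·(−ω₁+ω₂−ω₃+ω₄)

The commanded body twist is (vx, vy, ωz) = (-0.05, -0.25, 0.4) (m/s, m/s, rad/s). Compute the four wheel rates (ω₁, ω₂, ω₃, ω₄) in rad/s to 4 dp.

k = lx + ly = 0.2 + 0.18 = 0.3800;  k·ωz = 0.3800·0.4 = 0.1520
ω₁ (FL) = (vx − vy − k·ωz)/r = 0.0480/0.05 = 0.9600
ω₂ (FR) = (vx + vy + k·ωz)/r = -0.1480/0.05 = -2.9600
ω₃ (RL) = (vx + vy − k·ωz)/r = -0.4520/0.05 = -9.0400
ω₄ (RR) = (vx − vy + k·ωz)/r = 0.3520/0.05 = 7.0400

(0.9600, -2.9600, -9.0400, 7.0400)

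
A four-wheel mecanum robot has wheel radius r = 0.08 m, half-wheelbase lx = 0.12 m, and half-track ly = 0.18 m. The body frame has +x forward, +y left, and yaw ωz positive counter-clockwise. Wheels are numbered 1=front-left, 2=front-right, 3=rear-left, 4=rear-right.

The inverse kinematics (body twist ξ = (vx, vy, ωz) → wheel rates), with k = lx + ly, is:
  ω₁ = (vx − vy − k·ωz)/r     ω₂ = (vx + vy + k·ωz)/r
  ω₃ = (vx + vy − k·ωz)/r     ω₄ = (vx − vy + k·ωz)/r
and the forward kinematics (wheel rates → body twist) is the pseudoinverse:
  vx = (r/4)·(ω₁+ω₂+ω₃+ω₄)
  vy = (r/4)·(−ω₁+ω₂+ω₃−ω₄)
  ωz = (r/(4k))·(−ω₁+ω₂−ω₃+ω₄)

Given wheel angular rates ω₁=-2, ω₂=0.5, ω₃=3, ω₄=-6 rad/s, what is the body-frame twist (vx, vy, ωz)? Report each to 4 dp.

(-0.0900, 0.2300, -0.4333)

k = lx + ly = 0.12 + 0.18 = 0.3000
ω₁+ω₂+ω₃+ω₄ = -4.5000  →  vx = (0.08/4)·-4.5000 = -0.0900
−ω₁+ω₂+ω₃−ω₄ = 11.5000  →  vy = (0.08/4)·11.5000 = 0.2300
−ω₁+ω₂−ω₃+ω₄ = -6.5000  →  ωz = (0.08/1.2000)·-6.5000 = -0.4333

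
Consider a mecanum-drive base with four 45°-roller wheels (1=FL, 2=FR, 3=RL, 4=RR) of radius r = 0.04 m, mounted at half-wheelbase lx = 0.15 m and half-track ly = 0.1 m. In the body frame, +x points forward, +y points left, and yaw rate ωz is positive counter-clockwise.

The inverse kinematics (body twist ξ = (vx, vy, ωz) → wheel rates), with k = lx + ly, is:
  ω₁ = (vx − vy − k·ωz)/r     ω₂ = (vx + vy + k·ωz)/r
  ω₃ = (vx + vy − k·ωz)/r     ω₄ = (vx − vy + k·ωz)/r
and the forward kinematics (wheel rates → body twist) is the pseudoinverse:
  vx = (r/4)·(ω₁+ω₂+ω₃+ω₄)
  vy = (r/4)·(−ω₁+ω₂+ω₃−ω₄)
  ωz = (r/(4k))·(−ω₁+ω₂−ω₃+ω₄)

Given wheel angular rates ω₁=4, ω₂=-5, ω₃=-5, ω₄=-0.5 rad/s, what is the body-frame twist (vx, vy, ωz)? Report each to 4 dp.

(-0.0650, -0.1350, -0.1800)

k = lx + ly = 0.15 + 0.1 = 0.2500
ω₁+ω₂+ω₃+ω₄ = -6.5000  →  vx = (0.04/4)·-6.5000 = -0.0650
−ω₁+ω₂+ω₃−ω₄ = -13.5000  →  vy = (0.04/4)·-13.5000 = -0.1350
−ω₁+ω₂−ω₃+ω₄ = -4.5000  →  ωz = (0.04/1.0000)·-4.5000 = -0.1800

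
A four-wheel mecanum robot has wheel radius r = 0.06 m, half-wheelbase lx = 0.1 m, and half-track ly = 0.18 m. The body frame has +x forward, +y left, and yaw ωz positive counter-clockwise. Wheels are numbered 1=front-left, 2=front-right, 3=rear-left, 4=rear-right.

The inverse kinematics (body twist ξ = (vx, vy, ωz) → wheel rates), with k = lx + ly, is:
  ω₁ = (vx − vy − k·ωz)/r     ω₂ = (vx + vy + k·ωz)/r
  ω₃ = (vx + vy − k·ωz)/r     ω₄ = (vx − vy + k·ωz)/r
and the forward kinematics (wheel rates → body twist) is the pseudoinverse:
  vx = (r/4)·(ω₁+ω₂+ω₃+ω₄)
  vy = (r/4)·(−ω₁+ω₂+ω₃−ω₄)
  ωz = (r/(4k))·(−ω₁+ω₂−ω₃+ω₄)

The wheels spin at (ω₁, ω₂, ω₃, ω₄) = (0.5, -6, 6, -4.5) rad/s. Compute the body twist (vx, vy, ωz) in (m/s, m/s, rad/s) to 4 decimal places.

k = lx + ly = 0.1 + 0.18 = 0.2800
ω₁+ω₂+ω₃+ω₄ = -4.0000  →  vx = (0.06/4)·-4.0000 = -0.0600
−ω₁+ω₂+ω₃−ω₄ = 4.0000  →  vy = (0.06/4)·4.0000 = 0.0600
−ω₁+ω₂−ω₃+ω₄ = -17.0000  →  ωz = (0.06/1.1200)·-17.0000 = -0.9107

(-0.0600, 0.0600, -0.9107)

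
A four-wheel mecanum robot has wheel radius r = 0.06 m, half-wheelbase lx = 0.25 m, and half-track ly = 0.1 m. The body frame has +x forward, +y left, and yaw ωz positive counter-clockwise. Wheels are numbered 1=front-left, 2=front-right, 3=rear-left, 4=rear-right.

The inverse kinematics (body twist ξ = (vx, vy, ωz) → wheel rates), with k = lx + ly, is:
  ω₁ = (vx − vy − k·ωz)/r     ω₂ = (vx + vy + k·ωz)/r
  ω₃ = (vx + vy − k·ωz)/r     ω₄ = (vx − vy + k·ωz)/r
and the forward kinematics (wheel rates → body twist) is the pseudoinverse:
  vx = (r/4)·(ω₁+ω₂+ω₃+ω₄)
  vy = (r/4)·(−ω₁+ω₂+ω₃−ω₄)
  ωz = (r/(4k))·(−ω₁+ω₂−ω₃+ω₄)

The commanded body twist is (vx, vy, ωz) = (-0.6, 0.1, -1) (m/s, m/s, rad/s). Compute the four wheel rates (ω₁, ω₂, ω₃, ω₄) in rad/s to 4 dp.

k = lx + ly = 0.25 + 0.1 = 0.3500;  k·ωz = 0.3500·-1 = -0.3500
ω₁ (FL) = (vx − vy − k·ωz)/r = -0.3500/0.06 = -5.8333
ω₂ (FR) = (vx + vy + k·ωz)/r = -0.8500/0.06 = -14.1667
ω₃ (RL) = (vx + vy − k·ωz)/r = -0.1500/0.06 = -2.5000
ω₄ (RR) = (vx − vy + k·ωz)/r = -1.0500/0.06 = -17.5000

(-5.8333, -14.1667, -2.5000, -17.5000)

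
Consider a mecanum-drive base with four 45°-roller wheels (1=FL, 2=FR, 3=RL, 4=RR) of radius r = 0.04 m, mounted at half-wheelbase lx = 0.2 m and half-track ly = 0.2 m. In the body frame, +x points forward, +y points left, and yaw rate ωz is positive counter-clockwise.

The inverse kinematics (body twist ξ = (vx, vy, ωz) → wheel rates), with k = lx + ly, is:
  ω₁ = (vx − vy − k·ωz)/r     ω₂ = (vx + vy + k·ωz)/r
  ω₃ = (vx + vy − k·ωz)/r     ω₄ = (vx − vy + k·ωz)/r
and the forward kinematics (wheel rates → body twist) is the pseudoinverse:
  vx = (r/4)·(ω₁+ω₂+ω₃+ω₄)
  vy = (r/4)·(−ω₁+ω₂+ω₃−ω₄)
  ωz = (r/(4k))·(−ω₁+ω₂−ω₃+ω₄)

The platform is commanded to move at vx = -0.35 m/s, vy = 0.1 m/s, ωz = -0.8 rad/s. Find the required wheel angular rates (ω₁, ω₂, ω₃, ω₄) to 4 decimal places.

(-3.2500, -14.2500, 1.7500, -19.2500)

k = lx + ly = 0.2 + 0.2 = 0.4000;  k·ωz = 0.4000·-0.8 = -0.3200
ω₁ (FL) = (vx − vy − k·ωz)/r = -0.1300/0.04 = -3.2500
ω₂ (FR) = (vx + vy + k·ωz)/r = -0.5700/0.04 = -14.2500
ω₃ (RL) = (vx + vy − k·ωz)/r = 0.0700/0.04 = 1.7500
ω₄ (RR) = (vx − vy + k·ωz)/r = -0.7700/0.04 = -19.2500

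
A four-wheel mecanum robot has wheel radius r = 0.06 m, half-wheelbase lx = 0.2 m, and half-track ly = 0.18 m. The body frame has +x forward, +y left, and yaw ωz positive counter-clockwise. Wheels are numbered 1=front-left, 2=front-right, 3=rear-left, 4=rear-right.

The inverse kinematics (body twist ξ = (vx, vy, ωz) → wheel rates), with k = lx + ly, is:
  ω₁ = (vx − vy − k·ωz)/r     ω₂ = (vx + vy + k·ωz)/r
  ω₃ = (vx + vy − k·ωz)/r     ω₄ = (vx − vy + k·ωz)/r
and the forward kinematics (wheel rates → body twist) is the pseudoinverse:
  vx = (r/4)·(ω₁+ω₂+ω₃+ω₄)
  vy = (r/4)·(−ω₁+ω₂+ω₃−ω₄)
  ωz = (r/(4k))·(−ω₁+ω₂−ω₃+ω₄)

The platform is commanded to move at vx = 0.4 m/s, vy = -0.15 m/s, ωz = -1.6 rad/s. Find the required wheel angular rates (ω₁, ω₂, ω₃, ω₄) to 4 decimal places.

k = lx + ly = 0.2 + 0.18 = 0.3800;  k·ωz = 0.3800·-1.6 = -0.6080
ω₁ (FL) = (vx − vy − k·ωz)/r = 1.1580/0.06 = 19.3000
ω₂ (FR) = (vx + vy + k·ωz)/r = -0.3580/0.06 = -5.9667
ω₃ (RL) = (vx + vy − k·ωz)/r = 0.8580/0.06 = 14.3000
ω₄ (RR) = (vx − vy + k·ωz)/r = -0.0580/0.06 = -0.9667

(19.3000, -5.9667, 14.3000, -0.9667)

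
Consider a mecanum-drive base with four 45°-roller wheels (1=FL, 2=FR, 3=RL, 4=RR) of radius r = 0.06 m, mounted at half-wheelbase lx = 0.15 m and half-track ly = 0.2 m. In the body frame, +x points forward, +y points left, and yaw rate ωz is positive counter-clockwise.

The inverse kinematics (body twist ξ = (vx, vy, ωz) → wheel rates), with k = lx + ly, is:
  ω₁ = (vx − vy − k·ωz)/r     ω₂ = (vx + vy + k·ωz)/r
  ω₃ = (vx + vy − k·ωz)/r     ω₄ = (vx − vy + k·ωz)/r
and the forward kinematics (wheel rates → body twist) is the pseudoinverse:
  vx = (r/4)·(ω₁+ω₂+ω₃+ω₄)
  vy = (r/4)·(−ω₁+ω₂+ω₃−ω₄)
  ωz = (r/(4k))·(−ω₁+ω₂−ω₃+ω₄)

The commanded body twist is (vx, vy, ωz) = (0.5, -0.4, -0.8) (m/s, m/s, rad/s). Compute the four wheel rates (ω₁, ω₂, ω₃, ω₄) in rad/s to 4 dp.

(19.6667, -3.0000, 6.3333, 10.3333)

k = lx + ly = 0.15 + 0.2 = 0.3500;  k·ωz = 0.3500·-0.8 = -0.2800
ω₁ (FL) = (vx − vy − k·ωz)/r = 1.1800/0.06 = 19.6667
ω₂ (FR) = (vx + vy + k·ωz)/r = -0.1800/0.06 = -3.0000
ω₃ (RL) = (vx + vy − k·ωz)/r = 0.3800/0.06 = 6.3333
ω₄ (RR) = (vx − vy + k·ωz)/r = 0.6200/0.06 = 10.3333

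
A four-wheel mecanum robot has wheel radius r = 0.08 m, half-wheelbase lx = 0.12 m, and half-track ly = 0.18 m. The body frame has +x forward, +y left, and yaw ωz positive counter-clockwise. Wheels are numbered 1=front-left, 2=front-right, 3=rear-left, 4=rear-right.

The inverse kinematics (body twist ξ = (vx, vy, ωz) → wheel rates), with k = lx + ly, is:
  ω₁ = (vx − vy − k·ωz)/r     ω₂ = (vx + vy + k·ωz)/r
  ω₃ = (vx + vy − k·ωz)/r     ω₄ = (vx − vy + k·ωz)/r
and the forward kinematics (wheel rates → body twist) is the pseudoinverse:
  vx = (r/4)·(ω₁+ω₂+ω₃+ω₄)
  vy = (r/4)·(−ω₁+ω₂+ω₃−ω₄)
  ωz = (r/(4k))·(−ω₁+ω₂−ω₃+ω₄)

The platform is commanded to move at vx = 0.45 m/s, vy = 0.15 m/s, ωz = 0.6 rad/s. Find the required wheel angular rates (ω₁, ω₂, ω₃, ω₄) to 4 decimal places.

(1.5000, 9.7500, 5.2500, 6.0000)

k = lx + ly = 0.12 + 0.18 = 0.3000;  k·ωz = 0.3000·0.6 = 0.1800
ω₁ (FL) = (vx − vy − k·ωz)/r = 0.1200/0.08 = 1.5000
ω₂ (FR) = (vx + vy + k·ωz)/r = 0.7800/0.08 = 9.7500
ω₃ (RL) = (vx + vy − k·ωz)/r = 0.4200/0.08 = 5.2500
ω₄ (RR) = (vx − vy + k·ωz)/r = 0.4800/0.08 = 6.0000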